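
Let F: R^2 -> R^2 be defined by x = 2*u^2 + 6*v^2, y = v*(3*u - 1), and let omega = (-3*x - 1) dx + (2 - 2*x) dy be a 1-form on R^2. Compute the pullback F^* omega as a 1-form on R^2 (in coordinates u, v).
F^* omega = (-24*u^3 - 12*u^2*v - 72*u*v^2 - 4*u - 36*v^3 + 6*v) du + (-12*u^3 - 72*u^2*v + 4*u^2 - 36*u*v^2 + 6*u - 216*v^3 + 12*v^2 - 12*v - 2) dv

Using F^*(f dg) = (f ∘ F) d(g ∘ F), substitute each coordinate x_i by F_i(u, v) in f_i, and replace dx_i by d F_i = (∂F_i/∂u) du + (∂F_i/∂v) dv.
  For the x component: f_1(F) = -6*u^2 - 18*v^2 - 1; d F_1 = (4*u) du + (12*v) dv
  For the y component: f_2(F) = -4*u^2 - 12*v^2 + 2; d F_2 = (3*v) du + (3*u - 1) dv
Combining and collecting du, dv coefficients:
  coeff of du: -24*u^3 - 12*u^2*v - 72*u*v^2 - 4*u - 36*v^3 + 6*v
  coeff of dv: -12*u^3 - 72*u^2*v + 4*u^2 - 36*u*v^2 + 6*u - 216*v^3 + 12*v^2 - 12*v - 2
F^* omega = (-24*u^3 - 12*u^2*v - 72*u*v^2 - 4*u - 36*v^3 + 6*v) du + (-12*u^3 - 72*u^2*v + 4*u^2 - 36*u*v^2 + 6*u - 216*v^3 + 12*v^2 - 12*v - 2) dv.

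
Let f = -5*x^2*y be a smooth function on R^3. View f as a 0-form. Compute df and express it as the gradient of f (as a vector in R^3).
df = (-10*x*y) dx + (-5*x^2) dy + (0) dz; grad f = (-10*x*y, -5*x^2, 0)

For a 0-form f, d f = (∂f/∂x) dx + (∂f/∂y) dy + (∂f/∂z) dz. The components of the vector representation are exactly the entries of grad f in Cartesian coordinates:
  ∂f/∂x = -10*x*y
  ∂f/∂y = -5*x^2
  ∂f/∂z = 0.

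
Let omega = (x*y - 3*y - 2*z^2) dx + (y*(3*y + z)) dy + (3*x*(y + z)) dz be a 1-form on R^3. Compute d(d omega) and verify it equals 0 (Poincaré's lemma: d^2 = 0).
d(d omega) = 0

Step 1: d omega = sum_{i<j} (∂f_j/∂x_i - ∂f_i/∂x_j) dx_i ∧ dx_j:
  coeff of dx ∧ dy: 3 - x
  coeff of dx ∧ dz: 3*y + 7*z
  coeff of dy ∧ dz: 3*x - y
Step 2: Apply d again to each 2-form coefficient. The only possible 3-form in R^3 is dx ∧ dy ∧ dz, with coefficient
  ∂(coeff of dy∧dz)/∂x - ∂(coeff of dx∧dz)/∂y + ∂(coeff of dx∧dy)/∂z
  = ∂/∂x (3*x - y) - ∂/∂y (3*y + 7*z) + ∂/∂z (3 - x).
Each of these terms simplifies to sums of mixed partials that cancel in pairs. The result is 0 (by equality of mixed partials for smooth functions — Schwarz / Clairaut).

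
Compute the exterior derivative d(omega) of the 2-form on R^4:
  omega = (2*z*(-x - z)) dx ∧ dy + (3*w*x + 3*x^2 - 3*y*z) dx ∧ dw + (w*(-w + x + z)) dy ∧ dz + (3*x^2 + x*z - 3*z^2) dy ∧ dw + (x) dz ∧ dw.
d(omega) = (w - 2*x - 4*z) dx ∧ dy ∧ dz + (6*x + 4*z) dx ∧ dy ∧ dw + (3*y + 1) dx ∧ dz ∧ dw + (-2*w + 7*z) dy ∧ dz ∧ dw

For a 2-form omega = sum_{i<j} g_{ij} dx_i ∧ dx_j, the exterior derivative is
  d(omega) = sum_{i<j} d(g_{ij}) ∧ dx_i ∧ dx_j = sum_{i<j, k} (∂g_{ij}/∂x_k) dx_k ∧ dx_i ∧ dx_j.
Expand each term, using dx_k ∧ dx_i ∧ dx_j = sgn(permutation) dx_{(a)} ∧ dx_{(b)} ∧ dx_{(c)} with (a < b < c) sorted:
  d(2*z*(-x - z)) includes (∂/∂z)(2*z*(-x - z)) dz = (-2*x - 4*z) dz, which multiplied by dx ∧ dy gives (-2*x - 4*z) dx ∧ dy ∧ dz
  d(3*w*x + 3*x^2 - 3*y*z) includes (∂/∂y)(3*w*x + 3*x^2 - 3*y*z) dy = (-3*z) dy, which multiplied by dx ∧ dw gives (3*z) dx ∧ dy ∧ dw
  d(3*w*x + 3*x^2 - 3*y*z) includes (∂/∂z)(3*w*x + 3*x^2 - 3*y*z) dz = (-3*y) dz, which multiplied by dx ∧ dw gives (3*y) dx ∧ dz ∧ dw
  d(w*(-w + x + z)) includes (∂/∂x)(w*(-w + x + z)) dx = (w) dx, which multiplied by dy ∧ dz gives (w) dx ∧ dy ∧ dz
  d(w*(-w + x + z)) includes (∂/∂w)(w*(-w + x + z)) dw = (-2*w + x + z) dw, which multiplied by dy ∧ dz gives (-2*w + x + z) dy ∧ dz ∧ dw
  d(3*x^2 + x*z - 3*z^2) includes (∂/∂x)(3*x^2 + x*z - 3*z^2) dx = (6*x + z) dx, which multiplied by dy ∧ dw gives (6*x + z) dx ∧ dy ∧ dw
  d(3*x^2 + x*z - 3*z^2) includes (∂/∂z)(3*x^2 + x*z - 3*z^2) dz = (x - 6*z) dz, which multiplied by dy ∧ dw gives (-x + 6*z) dy ∧ dz ∧ dw
  d(x) includes (∂/∂x)(x) dx = (1) dx, which multiplied by dz ∧ dw gives (1) dx ∧ dz ∧ dw
Collecting like 3-forms: d(omega) = (w - 2*x - 4*z) dx ∧ dy ∧ dz + (6*x + 4*z) dx ∧ dy ∧ dw + (3*y + 1) dx ∧ dz ∧ dw + (-2*w + 7*z) dy ∧ dz ∧ dw.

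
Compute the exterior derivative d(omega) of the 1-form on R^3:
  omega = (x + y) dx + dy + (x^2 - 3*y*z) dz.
d(omega) = (-1) dx ∧ dy + (2*x) dx ∧ dz + (-3*z) dy ∧ dz

For a 1-form omega = sum_i f_i dx_i, the exterior derivative is
  d(omega) = sum_{i < j} (∂f_j/∂x_i - ∂f_i/∂x_j) dx_i ∧ dx_j.
  coefficient of dx ∧ dy: ∂f_2/∂x - ∂f_1/∂y = ∂(1)/∂x - ∂(x + y)/∂y = -1
  coefficient of dx ∧ dz: ∂f_3/∂x - ∂f_1/∂z = ∂(x^2 - 3*y*z)/∂x - ∂(x + y)/∂z = 2*x
  coefficient of dy ∧ dz: ∂f_3/∂y - ∂f_2/∂z = ∂(x^2 - 3*y*z)/∂y - ∂(1)/∂z = -3*z
Assembling: d(omega) = (-1) dx ∧ dy + (2*x) dx ∧ dz + (-3*z) dy ∧ dz.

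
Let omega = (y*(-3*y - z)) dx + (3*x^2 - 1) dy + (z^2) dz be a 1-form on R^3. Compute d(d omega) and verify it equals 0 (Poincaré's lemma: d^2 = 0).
d(d omega) = 0

Step 1: d omega = sum_{i<j} (∂f_j/∂x_i - ∂f_i/∂x_j) dx_i ∧ dx_j:
  coeff of dx ∧ dy: 6*x + 6*y + z
  coeff of dx ∧ dz: y
  coeff of dy ∧ dz: 0
Step 2: Apply d again to each 2-form coefficient. The only possible 3-form in R^3 is dx ∧ dy ∧ dz, with coefficient
  ∂(coeff of dy∧dz)/∂x - ∂(coeff of dx∧dz)/∂y + ∂(coeff of dx∧dy)/∂z
  = ∂/∂x (0) - ∂/∂y (y) + ∂/∂z (6*x + 6*y + z).
Each of these terms simplifies to sums of mixed partials that cancel in pairs. The result is 0 (by equality of mixed partials for smooth functions — Schwarz / Clairaut).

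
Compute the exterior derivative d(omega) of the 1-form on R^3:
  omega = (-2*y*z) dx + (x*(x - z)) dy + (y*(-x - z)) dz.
d(omega) = (2*x + z) dx ∧ dy + (y) dx ∧ dz + (-z) dy ∧ dz

For a 1-form omega = sum_i f_i dx_i, the exterior derivative is
  d(omega) = sum_{i < j} (∂f_j/∂x_i - ∂f_i/∂x_j) dx_i ∧ dx_j.
  coefficient of dx ∧ dy: ∂f_2/∂x - ∂f_1/∂y = ∂(x*(x - z))/∂x - ∂(-2*y*z)/∂y = 2*x + z
  coefficient of dx ∧ dz: ∂f_3/∂x - ∂f_1/∂z = ∂(y*(-x - z))/∂x - ∂(-2*y*z)/∂z = y
  coefficient of dy ∧ dz: ∂f_3/∂y - ∂f_2/∂z = ∂(y*(-x - z))/∂y - ∂(x*(x - z))/∂z = -z
Assembling: d(omega) = (2*x + z) dx ∧ dy + (y) dx ∧ dz + (-z) dy ∧ dz.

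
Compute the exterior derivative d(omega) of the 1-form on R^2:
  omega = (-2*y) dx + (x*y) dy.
d(omega) = (y + 2) dx ∧ dy

For a 1-form omega = sum_i f_i dx_i, the exterior derivative is
  d(omega) = sum_{i < j} (∂f_j/∂x_i - ∂f_i/∂x_j) dx_i ∧ dx_j.
  coefficient of dx ∧ dy: ∂f_2/∂x - ∂f_1/∂y = ∂(x*y)/∂x - ∂(-2*y)/∂y = y + 2
Assembling: d(omega) = (y + 2) dx ∧ dy.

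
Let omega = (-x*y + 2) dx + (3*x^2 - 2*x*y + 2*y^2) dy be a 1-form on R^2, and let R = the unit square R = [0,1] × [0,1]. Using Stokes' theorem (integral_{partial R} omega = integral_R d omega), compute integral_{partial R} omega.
integral_(partial R) omega = 5/2

Stokes: integral_partial_R omega = integral_R d omega with d omega = (∂Q/∂x - ∂P/∂y) dx ∧ dy.
  ∂Q/∂x = 6*x - 2*y
  ∂P/∂y = -x
  integrand = ∂Q/∂x - ∂P/∂y = 7*x - 2*y.
Integrating over R: integral_0^1 integral_0^1 (7*x - 2*y) dx dy = 5/2.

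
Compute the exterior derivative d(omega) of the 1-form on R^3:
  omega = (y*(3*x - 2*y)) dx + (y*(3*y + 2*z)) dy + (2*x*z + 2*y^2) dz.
d(omega) = (-3*x + 4*y) dx ∧ dy + (2*z) dx ∧ dz + (2*y) dy ∧ dz

For a 1-form omega = sum_i f_i dx_i, the exterior derivative is
  d(omega) = sum_{i < j} (∂f_j/∂x_i - ∂f_i/∂x_j) dx_i ∧ dx_j.
  coefficient of dx ∧ dy: ∂f_2/∂x - ∂f_1/∂y = ∂(y*(3*y + 2*z))/∂x - ∂(y*(3*x - 2*y))/∂y = -3*x + 4*y
  coefficient of dx ∧ dz: ∂f_3/∂x - ∂f_1/∂z = ∂(2*x*z + 2*y^2)/∂x - ∂(y*(3*x - 2*y))/∂z = 2*z
  coefficient of dy ∧ dz: ∂f_3/∂y - ∂f_2/∂z = ∂(2*x*z + 2*y^2)/∂y - ∂(y*(3*y + 2*z))/∂z = 2*y
Assembling: d(omega) = (-3*x + 4*y) dx ∧ dy + (2*z) dx ∧ dz + (2*y) dy ∧ dz.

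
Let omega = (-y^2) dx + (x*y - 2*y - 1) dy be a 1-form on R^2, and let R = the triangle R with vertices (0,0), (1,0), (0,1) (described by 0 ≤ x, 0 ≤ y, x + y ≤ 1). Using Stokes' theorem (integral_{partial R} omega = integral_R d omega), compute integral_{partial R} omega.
integral_(partial R) omega = 1/2

Stokes: integral_partial_R omega = integral_R d omega with d omega = (∂Q/∂x - ∂P/∂y) dx ∧ dy.
  ∂Q/∂x = y
  ∂P/∂y = -2*y
  integrand = ∂Q/∂x - ∂P/∂y = 3*y.
Integrating over R: integral_0^1 integral_0^{1-x} (3*y) dy dx = 1/2.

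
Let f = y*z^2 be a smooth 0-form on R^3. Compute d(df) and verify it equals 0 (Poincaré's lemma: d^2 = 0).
d(df) = 0

Step 1: df = sum_i (∂f/∂x_i) dx_i = (0) dx + (z^2) dy + (2*y*z) dz.
Step 2: Apply d again. Using the 1-form formula, the coefficient of dx ∧ dy in d(df) is ∂^2 f/∂x ∂y - ∂^2 f/∂y ∂x = (0) - (0) = 0 (equality of mixed partials for smooth f).
Similarly for dx ∧ dz and dy ∧ dz — all coefficients vanish. So d(df) = 0.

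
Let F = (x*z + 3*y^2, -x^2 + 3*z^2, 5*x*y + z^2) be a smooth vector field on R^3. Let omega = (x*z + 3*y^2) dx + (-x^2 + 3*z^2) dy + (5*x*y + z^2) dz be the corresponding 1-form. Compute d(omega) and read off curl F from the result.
d(omega) = (5*x - 6*z) dy ∧ dz + (x - 5*y) dz ∧ dx + (-2*x - 6*y) dx ∧ dy; curl F = (5*x - 6*z, x - 5*y, -2*x - 6*y)

d omega = sum_{i<j} (∂f_j/∂x_i - ∂f_i/∂x_j) dx_i ∧ dx_j. Under the identification (dy ∧ dz, dz ∧ dx, dx ∧ dy) ↔ (e_x, e_y, e_z), the coefficients are exactly the components of curl F. Compute:
  ∂R/∂y - ∂Q/∂z = (5*x) - (6*z) = 5*x - 6*z
  ∂P/∂z - ∂R/∂x = (x) - (5*y) = x - 5*y
  ∂Q/∂x - ∂P/∂y = (-2*x) - (6*y) = -2*x - 6*y.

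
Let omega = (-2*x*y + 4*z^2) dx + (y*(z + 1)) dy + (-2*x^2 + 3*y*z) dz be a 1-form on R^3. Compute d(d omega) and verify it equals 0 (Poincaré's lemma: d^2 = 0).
d(d omega) = 0

Step 1: d omega = sum_{i<j} (∂f_j/∂x_i - ∂f_i/∂x_j) dx_i ∧ dx_j:
  coeff of dx ∧ dy: 2*x
  coeff of dx ∧ dz: -4*x - 8*z
  coeff of dy ∧ dz: -y + 3*z
Step 2: Apply d again to each 2-form coefficient. The only possible 3-form in R^3 is dx ∧ dy ∧ dz, with coefficient
  ∂(coeff of dy∧dz)/∂x - ∂(coeff of dx∧dz)/∂y + ∂(coeff of dx∧dy)/∂z
  = ∂/∂x (-y + 3*z) - ∂/∂y (-4*x - 8*z) + ∂/∂z (2*x).
Each of these terms simplifies to sums of mixed partials that cancel in pairs. The result is 0 (by equality of mixed partials for smooth functions — Schwarz / Clairaut).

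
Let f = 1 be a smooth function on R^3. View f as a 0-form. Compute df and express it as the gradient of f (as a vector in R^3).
df = (0) dx + (0) dy + (0) dz; grad f = (0, 0, 0)

For a 0-form f, d f = (∂f/∂x) dx + (∂f/∂y) dy + (∂f/∂z) dz. The components of the vector representation are exactly the entries of grad f in Cartesian coordinates:
  ∂f/∂x = 0
  ∂f/∂y = 0
  ∂f/∂z = 0.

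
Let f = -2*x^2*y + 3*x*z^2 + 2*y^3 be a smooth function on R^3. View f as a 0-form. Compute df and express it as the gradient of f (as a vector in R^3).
df = (-4*x*y + 3*z^2) dx + (-2*x^2 + 6*y^2) dy + (6*x*z) dz; grad f = (-4*x*y + 3*z^2, -2*x^2 + 6*y^2, 6*x*z)

For a 0-form f, d f = (∂f/∂x) dx + (∂f/∂y) dy + (∂f/∂z) dz. The components of the vector representation are exactly the entries of grad f in Cartesian coordinates:
  ∂f/∂x = -4*x*y + 3*z^2
  ∂f/∂y = -2*x^2 + 6*y^2
  ∂f/∂z = 6*x*z.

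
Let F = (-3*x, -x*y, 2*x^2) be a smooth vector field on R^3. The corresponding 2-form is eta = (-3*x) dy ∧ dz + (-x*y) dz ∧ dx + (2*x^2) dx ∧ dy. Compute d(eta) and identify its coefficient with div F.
d(eta) = (-x - 3) dx ∧ dy ∧ dz; div F = -x - 3

For a 2-form in R^3 of the form above, applying d gives a 3-form with coefficient ∂P/∂x + ∂Q/∂y + ∂R/∂z:
  ∂P/∂x = -3
  ∂Q/∂y = -x
  ∂R/∂z = 0
Sum = -x - 3, which is exactly div F.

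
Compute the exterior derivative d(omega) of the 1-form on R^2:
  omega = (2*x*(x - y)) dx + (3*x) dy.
d(omega) = (2*x + 3) dx ∧ dy

For a 1-form omega = sum_i f_i dx_i, the exterior derivative is
  d(omega) = sum_{i < j} (∂f_j/∂x_i - ∂f_i/∂x_j) dx_i ∧ dx_j.
  coefficient of dx ∧ dy: ∂f_2/∂x - ∂f_1/∂y = ∂(3*x)/∂x - ∂(2*x*(x - y))/∂y = 2*x + 3
Assembling: d(omega) = (2*x + 3) dx ∧ dy.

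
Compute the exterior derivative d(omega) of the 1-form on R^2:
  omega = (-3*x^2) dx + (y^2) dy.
d(omega) = 0

For a 1-form omega = sum_i f_i dx_i, the exterior derivative is
  d(omega) = sum_{i < j} (∂f_j/∂x_i - ∂f_i/∂x_j) dx_i ∧ dx_j.

Assembling: d(omega) = 0.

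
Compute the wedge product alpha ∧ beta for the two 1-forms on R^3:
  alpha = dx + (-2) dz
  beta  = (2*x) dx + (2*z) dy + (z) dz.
alpha ∧ beta = (2*z) dx ∧ dy + (4*x + z) dx ∧ dz + (4*z) dy ∧ dz

Distribute the wedge, using dx_i ∧ dx_j = -dx_j ∧ dx_i and dx_i ∧ dx_i = 0. For each pair (i, j) with i < j, the coefficient of dx_i ∧ dx_j in alpha ∧ beta is (alpha_i * beta_j - alpha_j * beta_i). Collecting: alpha ∧ beta = (2*z) dx ∧ dy + (4*x + z) dx ∧ dz + (4*z) dy ∧ dz.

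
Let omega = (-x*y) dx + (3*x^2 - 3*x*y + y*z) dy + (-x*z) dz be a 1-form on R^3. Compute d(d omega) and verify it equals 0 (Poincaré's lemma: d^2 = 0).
d(d omega) = 0

Step 1: d omega = sum_{i<j} (∂f_j/∂x_i - ∂f_i/∂x_j) dx_i ∧ dx_j:
  coeff of dx ∧ dy: 7*x - 3*y
  coeff of dx ∧ dz: -z
  coeff of dy ∧ dz: -y
Step 2: Apply d again to each 2-form coefficient. The only possible 3-form in R^3 is dx ∧ dy ∧ dz, with coefficient
  ∂(coeff of dy∧dz)/∂x - ∂(coeff of dx∧dz)/∂y + ∂(coeff of dx∧dy)/∂z
  = ∂/∂x (-y) - ∂/∂y (-z) + ∂/∂z (7*x - 3*y).
Each of these terms simplifies to sums of mixed partials that cancel in pairs. The result is 0 (by equality of mixed partials for smooth functions — Schwarz / Clairaut).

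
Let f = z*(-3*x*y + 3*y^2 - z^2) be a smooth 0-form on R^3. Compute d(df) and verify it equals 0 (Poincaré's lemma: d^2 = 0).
d(df) = 0

Step 1: df = sum_i (∂f/∂x_i) dx_i = (-3*y*z) dx + (3*z*(-x + 2*y)) dy + (-3*x*y + 3*y^2 - 3*z^2) dz.
Step 2: Apply d again. Using the 1-form formula, the coefficient of dx ∧ dy in d(df) is ∂^2 f/∂x ∂y - ∂^2 f/∂y ∂x = (-3*z) - (-3*z) = 0 (equality of mixed partials for smooth f).
Similarly for dx ∧ dz and dy ∧ dz — all coefficients vanish. So d(df) = 0.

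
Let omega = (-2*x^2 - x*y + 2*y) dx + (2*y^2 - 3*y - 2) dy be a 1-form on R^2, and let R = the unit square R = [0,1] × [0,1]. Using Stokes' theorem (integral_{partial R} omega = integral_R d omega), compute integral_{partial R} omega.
integral_(partial R) omega = -3/2

Stokes: integral_partial_R omega = integral_R d omega with d omega = (∂Q/∂x - ∂P/∂y) dx ∧ dy.
  ∂Q/∂x = 0
  ∂P/∂y = 2 - x
  integrand = ∂Q/∂x - ∂P/∂y = x - 2.
Integrating over R: integral_0^1 integral_0^1 (x - 2) dx dy = -3/2.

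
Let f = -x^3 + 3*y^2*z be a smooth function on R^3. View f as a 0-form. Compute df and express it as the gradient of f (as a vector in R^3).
df = (-3*x^2) dx + (6*y*z) dy + (3*y^2) dz; grad f = (-3*x^2, 6*y*z, 3*y^2)

For a 0-form f, d f = (∂f/∂x) dx + (∂f/∂y) dy + (∂f/∂z) dz. The components of the vector representation are exactly the entries of grad f in Cartesian coordinates:
  ∂f/∂x = -3*x^2
  ∂f/∂y = 6*y*z
  ∂f/∂z = 3*y^2.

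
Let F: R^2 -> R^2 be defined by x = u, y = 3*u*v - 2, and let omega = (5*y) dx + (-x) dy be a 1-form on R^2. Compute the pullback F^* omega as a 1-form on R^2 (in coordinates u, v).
F^* omega = (12*u*v - 10) du + (-3*u^2) dv

Using F^*(f dg) = (f ∘ F) d(g ∘ F), substitute each coordinate x_i by F_i(u, v) in f_i, and replace dx_i by d F_i = (∂F_i/∂u) du + (∂F_i/∂v) dv.
  For the x component: f_1(F) = 15*u*v - 10; d F_1 = (1) du + (0) dv
  For the y component: f_2(F) = -u; d F_2 = (3*v) du + (3*u) dv
Combining and collecting du, dv coefficients:
  coeff of du: 12*u*v - 10
  coeff of dv: -3*u^2
F^* omega = (12*u*v - 10) du + (-3*u^2) dv.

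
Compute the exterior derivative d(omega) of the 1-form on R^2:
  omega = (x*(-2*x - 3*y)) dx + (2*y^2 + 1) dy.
d(omega) = (3*x) dx ∧ dy

For a 1-form omega = sum_i f_i dx_i, the exterior derivative is
  d(omega) = sum_{i < j} (∂f_j/∂x_i - ∂f_i/∂x_j) dx_i ∧ dx_j.
  coefficient of dx ∧ dy: ∂f_2/∂x - ∂f_1/∂y = ∂(2*y^2 + 1)/∂x - ∂(x*(-2*x - 3*y))/∂y = 3*x
Assembling: d(omega) = (3*x) dx ∧ dy.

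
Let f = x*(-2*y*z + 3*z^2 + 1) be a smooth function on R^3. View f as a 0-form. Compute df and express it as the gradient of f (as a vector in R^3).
df = (-2*y*z + 3*z^2 + 1) dx + (-2*x*z) dy + (2*x*(-y + 3*z)) dz; grad f = (-2*y*z + 3*z^2 + 1, -2*x*z, 2*x*(-y + 3*z))

For a 0-form f, d f = (∂f/∂x) dx + (∂f/∂y) dy + (∂f/∂z) dz. The components of the vector representation are exactly the entries of grad f in Cartesian coordinates:
  ∂f/∂x = -2*y*z + 3*z^2 + 1
  ∂f/∂y = -2*x*z
  ∂f/∂z = 2*x*(-y + 3*z).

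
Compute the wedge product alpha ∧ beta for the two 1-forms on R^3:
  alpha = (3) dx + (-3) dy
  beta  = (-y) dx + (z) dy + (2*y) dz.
alpha ∧ beta = (-3*y + 3*z) dx ∧ dy + (6*y) dx ∧ dz + (-6*y) dy ∧ dz

Distribute the wedge, using dx_i ∧ dx_j = -dx_j ∧ dx_i and dx_i ∧ dx_i = 0. For each pair (i, j) with i < j, the coefficient of dx_i ∧ dx_j in alpha ∧ beta is (alpha_i * beta_j - alpha_j * beta_i). Collecting: alpha ∧ beta = (-3*y + 3*z) dx ∧ dy + (6*y) dx ∧ dz + (-6*y) dy ∧ dz.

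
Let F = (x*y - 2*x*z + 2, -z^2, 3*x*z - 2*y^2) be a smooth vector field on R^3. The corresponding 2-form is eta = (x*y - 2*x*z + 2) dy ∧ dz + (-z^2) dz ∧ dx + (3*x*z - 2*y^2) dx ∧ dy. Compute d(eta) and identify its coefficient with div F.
d(eta) = (3*x + y - 2*z) dx ∧ dy ∧ dz; div F = 3*x + y - 2*z

For a 2-form in R^3 of the form above, applying d gives a 3-form with coefficient ∂P/∂x + ∂Q/∂y + ∂R/∂z:
  ∂P/∂x = y - 2*z
  ∂Q/∂y = 0
  ∂R/∂z = 3*x
Sum = 3*x + y - 2*z, which is exactly div F.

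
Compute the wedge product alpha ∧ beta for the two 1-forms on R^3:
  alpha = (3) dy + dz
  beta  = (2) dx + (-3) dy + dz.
alpha ∧ beta = (-6) dx ∧ dy + (6) dy ∧ dz + (-2) dx ∧ dz

Distribute the wedge, using dx_i ∧ dx_j = -dx_j ∧ dx_i and dx_i ∧ dx_i = 0. For each pair (i, j) with i < j, the coefficient of dx_i ∧ dx_j in alpha ∧ beta is (alpha_i * beta_j - alpha_j * beta_i). Collecting: alpha ∧ beta = (-6) dx ∧ dy + (6) dy ∧ dz + (-2) dx ∧ dz.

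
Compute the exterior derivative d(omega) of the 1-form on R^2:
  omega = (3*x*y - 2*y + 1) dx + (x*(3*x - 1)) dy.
d(omega) = (3*x + 1) dx ∧ dy

For a 1-form omega = sum_i f_i dx_i, the exterior derivative is
  d(omega) = sum_{i < j} (∂f_j/∂x_i - ∂f_i/∂x_j) dx_i ∧ dx_j.
  coefficient of dx ∧ dy: ∂f_2/∂x - ∂f_1/∂y = ∂(x*(3*x - 1))/∂x - ∂(3*x*y - 2*y + 1)/∂y = 3*x + 1
Assembling: d(omega) = (3*x + 1) dx ∧ dy.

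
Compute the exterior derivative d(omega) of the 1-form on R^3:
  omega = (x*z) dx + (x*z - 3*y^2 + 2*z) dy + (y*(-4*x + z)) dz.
d(omega) = (z) dx ∧ dy + (-x - 4*y) dx ∧ dz + (-5*x + z - 2) dy ∧ dz

For a 1-form omega = sum_i f_i dx_i, the exterior derivative is
  d(omega) = sum_{i < j} (∂f_j/∂x_i - ∂f_i/∂x_j) dx_i ∧ dx_j.
  coefficient of dx ∧ dy: ∂f_2/∂x - ∂f_1/∂y = ∂(x*z - 3*y^2 + 2*z)/∂x - ∂(x*z)/∂y = z
  coefficient of dx ∧ dz: ∂f_3/∂x - ∂f_1/∂z = ∂(y*(-4*x + z))/∂x - ∂(x*z)/∂z = -x - 4*y
  coefficient of dy ∧ dz: ∂f_3/∂y - ∂f_2/∂z = ∂(y*(-4*x + z))/∂y - ∂(x*z - 3*y^2 + 2*z)/∂z = -5*x + z - 2
Assembling: d(omega) = (z) dx ∧ dy + (-x - 4*y) dx ∧ dz + (-5*x + z - 2) dy ∧ dz.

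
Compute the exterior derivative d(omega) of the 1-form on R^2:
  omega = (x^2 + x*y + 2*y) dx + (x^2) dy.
d(omega) = (x - 2) dx ∧ dy

For a 1-form omega = sum_i f_i dx_i, the exterior derivative is
  d(omega) = sum_{i < j} (∂f_j/∂x_i - ∂f_i/∂x_j) dx_i ∧ dx_j.
  coefficient of dx ∧ dy: ∂f_2/∂x - ∂f_1/∂y = ∂(x^2)/∂x - ∂(x^2 + x*y + 2*y)/∂y = x - 2
Assembling: d(omega) = (x - 2) dx ∧ dy.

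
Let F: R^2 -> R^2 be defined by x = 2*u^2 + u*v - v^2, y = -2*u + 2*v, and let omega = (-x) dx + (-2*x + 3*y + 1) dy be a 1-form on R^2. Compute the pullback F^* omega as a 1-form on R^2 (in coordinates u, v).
F^* omega = (-8*u^3 - 6*u^2*v + 8*u^2 + 3*u*v^2 + 4*u*v + 12*u + v^3 - 4*v^2 - 12*v - 2) du + (-2*u^3 + 3*u^2*v - 8*u^2 + 3*u*v^2 - 4*u*v - 12*u - 2*v^3 + 4*v^2 + 12*v + 2) dv

Using F^*(f dg) = (f ∘ F) d(g ∘ F), substitute each coordinate x_i by F_i(u, v) in f_i, and replace dx_i by d F_i = (∂F_i/∂u) du + (∂F_i/∂v) dv.
  For the x component: f_1(F) = -2*u^2 - u*v + v^2; d F_1 = (4*u + v) du + (u - 2*v) dv
  For the y component: f_2(F) = -4*u^2 - 2*u*v - 6*u + 2*v^2 + 6*v + 1; d F_2 = (-2) du + (2) dv
Combining and collecting du, dv coefficients:
  coeff of du: -8*u^3 - 6*u^2*v + 8*u^2 + 3*u*v^2 + 4*u*v + 12*u + v^3 - 4*v^2 - 12*v - 2
  coeff of dv: -2*u^3 + 3*u^2*v - 8*u^2 + 3*u*v^2 - 4*u*v - 12*u - 2*v^3 + 4*v^2 + 12*v + 2
F^* omega = (-8*u^3 - 6*u^2*v + 8*u^2 + 3*u*v^2 + 4*u*v + 12*u + v^3 - 4*v^2 - 12*v - 2) du + (-2*u^3 + 3*u^2*v - 8*u^2 + 3*u*v^2 - 4*u*v - 12*u - 2*v^3 + 4*v^2 + 12*v + 2) dv.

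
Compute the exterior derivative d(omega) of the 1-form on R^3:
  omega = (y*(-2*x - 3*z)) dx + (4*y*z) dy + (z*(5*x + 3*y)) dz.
d(omega) = (2*x + 3*z) dx ∧ dy + (3*y + 5*z) dx ∧ dz + (-4*y + 3*z) dy ∧ dz

For a 1-form omega = sum_i f_i dx_i, the exterior derivative is
  d(omega) = sum_{i < j} (∂f_j/∂x_i - ∂f_i/∂x_j) dx_i ∧ dx_j.
  coefficient of dx ∧ dy: ∂f_2/∂x - ∂f_1/∂y = ∂(4*y*z)/∂x - ∂(y*(-2*x - 3*z))/∂y = 2*x + 3*z
  coefficient of dx ∧ dz: ∂f_3/∂x - ∂f_1/∂z = ∂(z*(5*x + 3*y))/∂x - ∂(y*(-2*x - 3*z))/∂z = 3*y + 5*z
  coefficient of dy ∧ dz: ∂f_3/∂y - ∂f_2/∂z = ∂(z*(5*x + 3*y))/∂y - ∂(4*y*z)/∂z = -4*y + 3*z
Assembling: d(omega) = (2*x + 3*z) dx ∧ dy + (3*y + 5*z) dx ∧ dz + (-4*y + 3*z) dy ∧ dz.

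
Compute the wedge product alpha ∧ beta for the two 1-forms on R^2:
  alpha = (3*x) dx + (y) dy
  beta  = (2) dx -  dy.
alpha ∧ beta = (-3*x - 2*y) dx ∧ dy

Distribute the wedge, using dx_i ∧ dx_j = -dx_j ∧ dx_i and dx_i ∧ dx_i = 0. For each pair (i, j) with i < j, the coefficient of dx_i ∧ dx_j in alpha ∧ beta is (alpha_i * beta_j - alpha_j * beta_i). Collecting: alpha ∧ beta = (-3*x - 2*y) dx ∧ dy.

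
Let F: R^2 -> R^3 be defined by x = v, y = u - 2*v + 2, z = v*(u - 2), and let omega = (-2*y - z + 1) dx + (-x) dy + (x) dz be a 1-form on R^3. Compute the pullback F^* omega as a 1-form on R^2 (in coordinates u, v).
F^* omega = (v*(v - 1)) du + (-2*u + 6*v - 3) dv

Using F^*(f dg) = (f ∘ F) d(g ∘ F), substitute each coordinate x_i by F_i(u, v) in f_i, and replace dx_i by d F_i = (∂F_i/∂u) du + (∂F_i/∂v) dv.
  For the x component: f_1(F) = -u*v - 2*u + 6*v - 3; d F_1 = (0) du + (1) dv
  For the y component: f_2(F) = -v; d F_2 = (1) du + (-2) dv
  For the z component: f_3(F) = v; d F_3 = (v) du + (u - 2) dv
Combining and collecting du, dv coefficients:
  coeff of du: v*(v - 1)
  coeff of dv: -2*u + 6*v - 3
F^* omega = (v*(v - 1)) du + (-2*u + 6*v - 3) dv.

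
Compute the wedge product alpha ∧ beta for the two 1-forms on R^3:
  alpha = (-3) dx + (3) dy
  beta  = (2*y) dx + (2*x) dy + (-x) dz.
alpha ∧ beta = (-6*x - 6*y) dx ∧ dy + (3*x) dx ∧ dz + (-3*x) dy ∧ dz

Distribute the wedge, using dx_i ∧ dx_j = -dx_j ∧ dx_i and dx_i ∧ dx_i = 0. For each pair (i, j) with i < j, the coefficient of dx_i ∧ dx_j in alpha ∧ beta is (alpha_i * beta_j - alpha_j * beta_i). Collecting: alpha ∧ beta = (-6*x - 6*y) dx ∧ dy + (3*x) dx ∧ dz + (-3*x) dy ∧ dz.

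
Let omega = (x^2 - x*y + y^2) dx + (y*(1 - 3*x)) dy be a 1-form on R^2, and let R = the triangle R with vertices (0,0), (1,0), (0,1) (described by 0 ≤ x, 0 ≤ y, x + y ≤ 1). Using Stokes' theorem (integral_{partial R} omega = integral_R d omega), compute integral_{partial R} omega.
integral_(partial R) omega = -2/3

Stokes: integral_partial_R omega = integral_R d omega with d omega = (∂Q/∂x - ∂P/∂y) dx ∧ dy.
  ∂Q/∂x = -3*y
  ∂P/∂y = -x + 2*y
  integrand = ∂Q/∂x - ∂P/∂y = x - 5*y.
Integrating over R: integral_0^1 integral_0^{1-x} (x - 5*y) dy dx = -2/3.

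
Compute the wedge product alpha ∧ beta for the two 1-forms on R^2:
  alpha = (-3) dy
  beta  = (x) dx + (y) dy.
alpha ∧ beta = (3*x) dx ∧ dy

Distribute the wedge, using dx_i ∧ dx_j = -dx_j ∧ dx_i and dx_i ∧ dx_i = 0. For each pair (i, j) with i < j, the coefficient of dx_i ∧ dx_j in alpha ∧ beta is (alpha_i * beta_j - alpha_j * beta_i). Collecting: alpha ∧ beta = (3*x) dx ∧ dy.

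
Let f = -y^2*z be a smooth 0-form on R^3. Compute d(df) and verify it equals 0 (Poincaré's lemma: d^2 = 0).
d(df) = 0

Step 1: df = sum_i (∂f/∂x_i) dx_i = (0) dx + (-2*y*z) dy + (-y^2) dz.
Step 2: Apply d again. Using the 1-form formula, the coefficient of dx ∧ dy in d(df) is ∂^2 f/∂x ∂y - ∂^2 f/∂y ∂x = (0) - (0) = 0 (equality of mixed partials for smooth f).
Similarly for dx ∧ dz and dy ∧ dz — all coefficients vanish. So d(df) = 0.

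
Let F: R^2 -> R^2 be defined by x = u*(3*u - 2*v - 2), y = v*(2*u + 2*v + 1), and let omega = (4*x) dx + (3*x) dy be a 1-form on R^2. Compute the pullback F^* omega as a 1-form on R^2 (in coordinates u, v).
F^* omega = (2*u*(36*u^2 - 27*u*v - 36*u + 2*v^2 + 10*v + 8)) du + (u*(-6*u^2 + 40*u*v + 13*u - 24*v^2 - 30*v - 6)) dv

Using F^*(f dg) = (f ∘ F) d(g ∘ F), substitute each coordinate x_i by F_i(u, v) in f_i, and replace dx_i by d F_i = (∂F_i/∂u) du + (∂F_i/∂v) dv.
  For the x component: f_1(F) = 4*u*(3*u - 2*v - 2); d F_1 = (6*u - 2*v - 2) du + (-2*u) dv
  For the y component: f_2(F) = 3*u*(3*u - 2*v - 2); d F_2 = (2*v) du + (2*u + 4*v + 1) dv
Combining and collecting du, dv coefficients:
  coeff of du: 2*u*(36*u^2 - 27*u*v - 36*u + 2*v^2 + 10*v + 8)
  coeff of dv: u*(-6*u^2 + 40*u*v + 13*u - 24*v^2 - 30*v - 6)
F^* omega = (2*u*(36*u^2 - 27*u*v - 36*u + 2*v^2 + 10*v + 8)) du + (u*(-6*u^2 + 40*u*v + 13*u - 24*v^2 - 30*v - 6)) dv.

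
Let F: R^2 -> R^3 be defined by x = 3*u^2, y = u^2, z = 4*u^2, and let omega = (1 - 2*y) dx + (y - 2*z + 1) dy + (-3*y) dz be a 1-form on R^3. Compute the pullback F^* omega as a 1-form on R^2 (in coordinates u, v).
F^* omega = (-50*u^3 + 8*u) du

Using F^*(f dg) = (f ∘ F) d(g ∘ F), substitute each coordinate x_i by F_i(u, v) in f_i, and replace dx_i by d F_i = (∂F_i/∂u) du + (∂F_i/∂v) dv.
  For the x component: f_1(F) = 1 - 2*u^2; d F_1 = (6*u) du + (0) dv
  For the y component: f_2(F) = 1 - 7*u^2; d F_2 = (2*u) du + (0) dv
  For the z component: f_3(F) = -3*u^2; d F_3 = (8*u) du + (0) dv
Combining and collecting du, dv coefficients:
  coeff of du: -50*u^3 + 8*u
  coeff of dv: 0
F^* omega = (-50*u^3 + 8*u) du.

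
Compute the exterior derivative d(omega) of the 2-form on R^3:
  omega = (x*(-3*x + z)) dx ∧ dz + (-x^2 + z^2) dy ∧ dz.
d(omega) = (-2*x) dx ∧ dy ∧ dz

For a 2-form omega = sum_{i<j} g_{ij} dx_i ∧ dx_j, the exterior derivative is
  d(omega) = sum_{i<j} d(g_{ij}) ∧ dx_i ∧ dx_j = sum_{i<j, k} (∂g_{ij}/∂x_k) dx_k ∧ dx_i ∧ dx_j.
Expand each term, using dx_k ∧ dx_i ∧ dx_j = sgn(permutation) dx_{(a)} ∧ dx_{(b)} ∧ dx_{(c)} with (a < b < c) sorted:
  d(-x^2 + z^2) includes (∂/∂x)(-x^2 + z^2) dx = (-2*x) dx, which multiplied by dy ∧ dz gives (-2*x) dx ∧ dy ∧ dz
Collecting like 3-forms: d(omega) = (-2*x) dx ∧ dy ∧ dz.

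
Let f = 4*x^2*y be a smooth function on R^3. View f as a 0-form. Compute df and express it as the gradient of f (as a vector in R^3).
df = (8*x*y) dx + (4*x^2) dy + (0) dz; grad f = (8*x*y, 4*x^2, 0)

For a 0-form f, d f = (∂f/∂x) dx + (∂f/∂y) dy + (∂f/∂z) dz. The components of the vector representation are exactly the entries of grad f in Cartesian coordinates:
  ∂f/∂x = 8*x*y
  ∂f/∂y = 4*x^2
  ∂f/∂z = 0.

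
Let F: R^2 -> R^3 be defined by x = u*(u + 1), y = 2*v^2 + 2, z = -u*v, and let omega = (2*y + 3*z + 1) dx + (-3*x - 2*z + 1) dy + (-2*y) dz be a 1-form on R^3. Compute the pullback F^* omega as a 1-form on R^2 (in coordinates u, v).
F^* omega = (-6*u^2*v + 8*u*v^2 - 3*u*v + 10*u + 4*v^3 + 4*v^2 + 4*v + 5) du + (-12*u^2*v + 12*u*v^2 - 12*u*v + 4*u + 4*v) dv

Using F^*(f dg) = (f ∘ F) d(g ∘ F), substitute each coordinate x_i by F_i(u, v) in f_i, and replace dx_i by d F_i = (∂F_i/∂u) du + (∂F_i/∂v) dv.
  For the x component: f_1(F) = -3*u*v + 4*v^2 + 5; d F_1 = (2*u + 1) du + (0) dv
  For the y component: f_2(F) = -3*u^2 + 2*u*v - 3*u + 1; d F_2 = (0) du + (4*v) dv
  For the z component: f_3(F) = -4*v^2 - 4; d F_3 = (-v) du + (-u) dv
Combining and collecting du, dv coefficients:
  coeff of du: -6*u^2*v + 8*u*v^2 - 3*u*v + 10*u + 4*v^3 + 4*v^2 + 4*v + 5
  coeff of dv: -12*u^2*v + 12*u*v^2 - 12*u*v + 4*u + 4*v
F^* omega = (-6*u^2*v + 8*u*v^2 - 3*u*v + 10*u + 4*v^3 + 4*v^2 + 4*v + 5) du + (-12*u^2*v + 12*u*v^2 - 12*u*v + 4*u + 4*v) dv.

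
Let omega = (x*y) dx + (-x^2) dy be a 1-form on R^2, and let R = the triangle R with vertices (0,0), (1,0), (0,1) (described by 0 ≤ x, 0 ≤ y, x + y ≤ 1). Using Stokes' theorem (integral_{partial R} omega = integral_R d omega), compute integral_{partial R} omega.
integral_(partial R) omega = -1/2

Stokes: integral_partial_R omega = integral_R d omega with d omega = (∂Q/∂x - ∂P/∂y) dx ∧ dy.
  ∂Q/∂x = -2*x
  ∂P/∂y = x
  integrand = ∂Q/∂x - ∂P/∂y = -3*x.
Integrating over R: integral_0^1 integral_0^{1-x} (-3*x) dy dx = -1/2.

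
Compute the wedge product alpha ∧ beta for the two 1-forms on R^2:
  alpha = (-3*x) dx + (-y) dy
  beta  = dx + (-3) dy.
alpha ∧ beta = (9*x + y) dx ∧ dy

Distribute the wedge, using dx_i ∧ dx_j = -dx_j ∧ dx_i and dx_i ∧ dx_i = 0. For each pair (i, j) with i < j, the coefficient of dx_i ∧ dx_j in alpha ∧ beta is (alpha_i * beta_j - alpha_j * beta_i). Collecting: alpha ∧ beta = (9*x + y) dx ∧ dy.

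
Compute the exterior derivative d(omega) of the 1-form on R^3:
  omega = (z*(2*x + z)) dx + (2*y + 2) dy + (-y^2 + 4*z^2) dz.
d(omega) = (-2*x - 2*z) dx ∧ dz + (-2*y) dy ∧ dz

For a 1-form omega = sum_i f_i dx_i, the exterior derivative is
  d(omega) = sum_{i < j} (∂f_j/∂x_i - ∂f_i/∂x_j) dx_i ∧ dx_j.
  coefficient of dx ∧ dz: ∂f_3/∂x - ∂f_1/∂z = ∂(-y^2 + 4*z^2)/∂x - ∂(z*(2*x + z))/∂z = -2*x - 2*z
  coefficient of dy ∧ dz: ∂f_3/∂y - ∂f_2/∂z = ∂(-y^2 + 4*z^2)/∂y - ∂(2*y + 2)/∂z = -2*y
Assembling: d(omega) = (-2*x - 2*z) dx ∧ dz + (-2*y) dy ∧ dz.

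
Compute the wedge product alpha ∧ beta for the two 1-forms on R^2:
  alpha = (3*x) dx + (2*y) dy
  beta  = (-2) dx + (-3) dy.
alpha ∧ beta = (-9*x + 4*y) dx ∧ dy

Distribute the wedge, using dx_i ∧ dx_j = -dx_j ∧ dx_i and dx_i ∧ dx_i = 0. For each pair (i, j) with i < j, the coefficient of dx_i ∧ dx_j in alpha ∧ beta is (alpha_i * beta_j - alpha_j * beta_i). Collecting: alpha ∧ beta = (-9*x + 4*y) dx ∧ dy.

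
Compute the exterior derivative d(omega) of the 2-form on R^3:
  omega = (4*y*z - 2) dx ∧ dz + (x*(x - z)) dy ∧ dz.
d(omega) = (2*x - 5*z) dx ∧ dy ∧ dz

For a 2-form omega = sum_{i<j} g_{ij} dx_i ∧ dx_j, the exterior derivative is
  d(omega) = sum_{i<j} d(g_{ij}) ∧ dx_i ∧ dx_j = sum_{i<j, k} (∂g_{ij}/∂x_k) dx_k ∧ dx_i ∧ dx_j.
Expand each term, using dx_k ∧ dx_i ∧ dx_j = sgn(permutation) dx_{(a)} ∧ dx_{(b)} ∧ dx_{(c)} with (a < b < c) sorted:
  d(4*y*z - 2) includes (∂/∂y)(4*y*z - 2) dy = (4*z) dy, which multiplied by dx ∧ dz gives (-4*z) dx ∧ dy ∧ dz
  d(x*(x - z)) includes (∂/∂x)(x*(x - z)) dx = (2*x - z) dx, which multiplied by dy ∧ dz gives (2*x - z) dx ∧ dy ∧ dz
Collecting like 3-forms: d(omega) = (2*x - 5*z) dx ∧ dy ∧ dz.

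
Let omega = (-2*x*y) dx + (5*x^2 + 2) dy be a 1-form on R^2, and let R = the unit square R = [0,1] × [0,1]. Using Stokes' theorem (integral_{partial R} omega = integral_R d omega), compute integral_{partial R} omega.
integral_(partial R) omega = 6

Stokes: integral_partial_R omega = integral_R d omega with d omega = (∂Q/∂x - ∂P/∂y) dx ∧ dy.
  ∂Q/∂x = 10*x
  ∂P/∂y = -2*x
  integrand = ∂Q/∂x - ∂P/∂y = 12*x.
Integrating over R: integral_0^1 integral_0^1 (12*x) dx dy = 6.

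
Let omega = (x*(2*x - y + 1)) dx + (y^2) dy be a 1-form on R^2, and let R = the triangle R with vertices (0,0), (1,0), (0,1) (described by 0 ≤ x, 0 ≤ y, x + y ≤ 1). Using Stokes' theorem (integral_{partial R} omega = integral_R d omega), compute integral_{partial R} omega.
integral_(partial R) omega = 1/6

Stokes: integral_partial_R omega = integral_R d omega with d omega = (∂Q/∂x - ∂P/∂y) dx ∧ dy.
  ∂Q/∂x = 0
  ∂P/∂y = -x
  integrand = ∂Q/∂x - ∂P/∂y = x.
Integrating over R: integral_0^1 integral_0^{1-x} (x) dy dx = 1/6.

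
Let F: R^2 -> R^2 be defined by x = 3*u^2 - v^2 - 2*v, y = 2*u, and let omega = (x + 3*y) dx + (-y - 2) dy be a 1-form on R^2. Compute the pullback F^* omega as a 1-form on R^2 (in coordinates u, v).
F^* omega = (18*u^3 + 36*u^2 - 6*u*v^2 - 12*u*v - 4*u - 4) du + (-6*u^2*v - 6*u^2 - 12*u*v - 12*u + 2*v^3 + 6*v^2 + 4*v) dv

Using F^*(f dg) = (f ∘ F) d(g ∘ F), substitute each coordinate x_i by F_i(u, v) in f_i, and replace dx_i by d F_i = (∂F_i/∂u) du + (∂F_i/∂v) dv.
  For the x component: f_1(F) = 3*u^2 + 6*u - v^2 - 2*v; d F_1 = (6*u) du + (-2*v - 2) dv
  For the y component: f_2(F) = -2*u - 2; d F_2 = (2) du + (0) dv
Combining and collecting du, dv coefficients:
  coeff of du: 18*u^3 + 36*u^2 - 6*u*v^2 - 12*u*v - 4*u - 4
  coeff of dv: -6*u^2*v - 6*u^2 - 12*u*v - 12*u + 2*v^3 + 6*v^2 + 4*v
F^* omega = (18*u^3 + 36*u^2 - 6*u*v^2 - 12*u*v - 4*u - 4) du + (-6*u^2*v - 6*u^2 - 12*u*v - 12*u + 2*v^3 + 6*v^2 + 4*v) dv.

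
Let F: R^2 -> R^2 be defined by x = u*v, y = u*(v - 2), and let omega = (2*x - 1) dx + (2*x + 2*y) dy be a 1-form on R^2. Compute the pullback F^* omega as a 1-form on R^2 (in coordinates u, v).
F^* omega = (6*u*v^2 - 12*u*v + 8*u - v) du + (u*(6*u*v - 4*u - 1)) dv

Using F^*(f dg) = (f ∘ F) d(g ∘ F), substitute each coordinate x_i by F_i(u, v) in f_i, and replace dx_i by d F_i = (∂F_i/∂u) du + (∂F_i/∂v) dv.
  For the x component: f_1(F) = 2*u*v - 1; d F_1 = (v) du + (u) dv
  For the y component: f_2(F) = 4*u*(v - 1); d F_2 = (v - 2) du + (u) dv
Combining and collecting du, dv coefficients:
  coeff of du: 6*u*v^2 - 12*u*v + 8*u - v
  coeff of dv: u*(6*u*v - 4*u - 1)
F^* omega = (6*u*v^2 - 12*u*v + 8*u - v) du + (u*(6*u*v - 4*u - 1)) dv.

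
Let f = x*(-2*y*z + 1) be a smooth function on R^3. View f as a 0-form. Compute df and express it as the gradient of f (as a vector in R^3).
df = (-2*y*z + 1) dx + (-2*x*z) dy + (-2*x*y) dz; grad f = (-2*y*z + 1, -2*x*z, -2*x*y)

For a 0-form f, d f = (∂f/∂x) dx + (∂f/∂y) dy + (∂f/∂z) dz. The components of the vector representation are exactly the entries of grad f in Cartesian coordinates:
  ∂f/∂x = -2*y*z + 1
  ∂f/∂y = -2*x*z
  ∂f/∂z = -2*x*y.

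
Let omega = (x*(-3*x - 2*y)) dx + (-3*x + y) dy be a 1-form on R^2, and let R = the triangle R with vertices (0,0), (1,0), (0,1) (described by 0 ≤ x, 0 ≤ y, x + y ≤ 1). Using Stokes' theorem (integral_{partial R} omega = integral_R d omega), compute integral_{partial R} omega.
integral_(partial R) omega = -7/6

Stokes: integral_partial_R omega = integral_R d omega with d omega = (∂Q/∂x - ∂P/∂y) dx ∧ dy.
  ∂Q/∂x = -3
  ∂P/∂y = -2*x
  integrand = ∂Q/∂x - ∂P/∂y = 2*x - 3.
Integrating over R: integral_0^1 integral_0^{1-x} (2*x - 3) dy dx = -7/6.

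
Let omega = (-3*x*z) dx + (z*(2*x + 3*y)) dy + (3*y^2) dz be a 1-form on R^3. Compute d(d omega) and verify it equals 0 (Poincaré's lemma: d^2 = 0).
d(d omega) = 0

Step 1: d omega = sum_{i<j} (∂f_j/∂x_i - ∂f_i/∂x_j) dx_i ∧ dx_j:
  coeff of dx ∧ dy: 2*z
  coeff of dx ∧ dz: 3*x
  coeff of dy ∧ dz: -2*x + 3*y
Step 2: Apply d again to each 2-form coefficient. The only possible 3-form in R^3 is dx ∧ dy ∧ dz, with coefficient
  ∂(coeff of dy∧dz)/∂x - ∂(coeff of dx∧dz)/∂y + ∂(coeff of dx∧dy)/∂z
  = ∂/∂x (-2*x + 3*y) - ∂/∂y (3*x) + ∂/∂z (2*z).
Each of these terms simplifies to sums of mixed partials that cancel in pairs. The result is 0 (by equality of mixed partials for smooth functions — Schwarz / Clairaut).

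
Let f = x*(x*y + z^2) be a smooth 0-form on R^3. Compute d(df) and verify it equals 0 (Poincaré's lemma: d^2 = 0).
d(df) = 0

Step 1: df = sum_i (∂f/∂x_i) dx_i = (2*x*y + z^2) dx + (x^2) dy + (2*x*z) dz.
Step 2: Apply d again. Using the 1-form formula, the coefficient of dx ∧ dy in d(df) is ∂^2 f/∂x ∂y - ∂^2 f/∂y ∂x = (2*x) - (2*x) = 0 (equality of mixed partials for smooth f).
Similarly for dx ∧ dz and dy ∧ dz — all coefficients vanish. So d(df) = 0.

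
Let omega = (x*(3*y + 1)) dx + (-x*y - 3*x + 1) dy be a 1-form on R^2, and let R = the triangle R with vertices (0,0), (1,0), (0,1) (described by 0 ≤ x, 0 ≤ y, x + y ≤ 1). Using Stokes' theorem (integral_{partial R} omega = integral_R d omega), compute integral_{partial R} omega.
integral_(partial R) omega = -13/6

Stokes: integral_partial_R omega = integral_R d omega with d omega = (∂Q/∂x - ∂P/∂y) dx ∧ dy.
  ∂Q/∂x = -y - 3
  ∂P/∂y = 3*x
  integrand = ∂Q/∂x - ∂P/∂y = -3*x - y - 3.
Integrating over R: integral_0^1 integral_0^{1-x} (-3*x - y - 3) dy dx = -13/6.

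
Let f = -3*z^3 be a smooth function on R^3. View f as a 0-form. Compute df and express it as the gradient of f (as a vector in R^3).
df = (0) dx + (0) dy + (-9*z^2) dz; grad f = (0, 0, -9*z^2)

For a 0-form f, d f = (∂f/∂x) dx + (∂f/∂y) dy + (∂f/∂z) dz. The components of the vector representation are exactly the entries of grad f in Cartesian coordinates:
  ∂f/∂x = 0
  ∂f/∂y = 0
  ∂f/∂z = -9*z^2.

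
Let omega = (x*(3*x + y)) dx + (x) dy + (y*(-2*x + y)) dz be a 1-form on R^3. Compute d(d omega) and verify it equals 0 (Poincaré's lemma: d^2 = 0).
d(d omega) = 0

Step 1: d omega = sum_{i<j} (∂f_j/∂x_i - ∂f_i/∂x_j) dx_i ∧ dx_j:
  coeff of dx ∧ dy: 1 - x
  coeff of dx ∧ dz: -2*y
  coeff of dy ∧ dz: -2*x + 2*y
Step 2: Apply d again to each 2-form coefficient. The only possible 3-form in R^3 is dx ∧ dy ∧ dz, with coefficient
  ∂(coeff of dy∧dz)/∂x - ∂(coeff of dx∧dz)/∂y + ∂(coeff of dx∧dy)/∂z
  = ∂/∂x (-2*x + 2*y) - ∂/∂y (-2*y) + ∂/∂z (1 - x).
Each of these terms simplifies to sums of mixed partials that cancel in pairs. The result is 0 (by equality of mixed partials for smooth functions — Schwarz / Clairaut).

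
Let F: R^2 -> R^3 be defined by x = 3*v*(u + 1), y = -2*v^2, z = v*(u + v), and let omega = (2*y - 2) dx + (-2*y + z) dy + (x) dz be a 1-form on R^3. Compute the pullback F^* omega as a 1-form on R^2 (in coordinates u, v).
F^* omega = (3*v*(u*v - 4*v^2 + v - 2)) du + (3*u^2*v - 10*u*v^2 + 3*u*v - 6*u - 20*v^3 - 6*v^2 - 6) dv

Using F^*(f dg) = (f ∘ F) d(g ∘ F), substitute each coordinate x_i by F_i(u, v) in f_i, and replace dx_i by d F_i = (∂F_i/∂u) du + (∂F_i/∂v) dv.
  For the x component: f_1(F) = -4*v^2 - 2; d F_1 = (3*v) du + (3*u + 3) dv
  For the y component: f_2(F) = v*(u + 5*v); d F_2 = (0) du + (-4*v) dv
  For the z component: f_3(F) = 3*v*(u + 1); d F_3 = (v) du + (u + 2*v) dv
Combining and collecting du, dv coefficients:
  coeff of du: 3*v*(u*v - 4*v^2 + v - 2)
  coeff of dv: 3*u^2*v - 10*u*v^2 + 3*u*v - 6*u - 20*v^3 - 6*v^2 - 6
F^* omega = (3*v*(u*v - 4*v^2 + v - 2)) du + (3*u^2*v - 10*u*v^2 + 3*u*v - 6*u - 20*v^3 - 6*v^2 - 6) dv.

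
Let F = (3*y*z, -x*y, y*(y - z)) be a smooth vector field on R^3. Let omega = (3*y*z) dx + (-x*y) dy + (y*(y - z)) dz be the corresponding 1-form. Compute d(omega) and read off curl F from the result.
d(omega) = (2*y - z) dy ∧ dz + (3*y) dz ∧ dx + (-y - 3*z) dx ∧ dy; curl F = (2*y - z, 3*y, -y - 3*z)

d omega = sum_{i<j} (∂f_j/∂x_i - ∂f_i/∂x_j) dx_i ∧ dx_j. Under the identification (dy ∧ dz, dz ∧ dx, dx ∧ dy) ↔ (e_x, e_y, e_z), the coefficients are exactly the components of curl F. Compute:
  ∂R/∂y - ∂Q/∂z = (2*y - z) - (0) = 2*y - z
  ∂P/∂z - ∂R/∂x = (3*y) - (0) = 3*y
  ∂Q/∂x - ∂P/∂y = (-y) - (3*z) = -y - 3*z.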